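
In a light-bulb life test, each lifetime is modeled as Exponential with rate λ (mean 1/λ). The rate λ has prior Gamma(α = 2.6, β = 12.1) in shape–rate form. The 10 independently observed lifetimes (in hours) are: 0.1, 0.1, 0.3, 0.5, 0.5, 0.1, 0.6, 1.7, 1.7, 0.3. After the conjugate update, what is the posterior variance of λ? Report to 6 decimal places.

With a Gamma(shape α, rate β) prior on the exponential rate λ, the posterior after n observations with total T = Σxᵢ is Gamma(α+n, β+T).
Sum of observations T = 5.9 hours; n = 10.
Posterior: Gamma(2.6+10, 12.1+5.9) = Gamma(12.6, 18.0).
Var = α/β² = 0.038889.

0.038889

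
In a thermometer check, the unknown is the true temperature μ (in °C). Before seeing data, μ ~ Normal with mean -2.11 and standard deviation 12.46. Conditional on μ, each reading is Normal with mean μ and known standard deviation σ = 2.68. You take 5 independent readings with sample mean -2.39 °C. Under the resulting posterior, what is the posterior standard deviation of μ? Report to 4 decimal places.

For Normal data with known variance σ², a Normal(μ₀, σ₀²) prior on μ is conjugate. Posterior precision = 1/σ₀² + n/σ²; posterior mean is the precision-weighted average of μ₀ and x̄.
σ₀² = 12.46² = 155.2516, σ² = 2.68² = 7.1824; σ² + n·σ₀² = 7.1824 + 5·155.2516 = 783.4404.
Posterior precision = 1/σ₀² + n/σ² = 1/155.2516 + 5/7.1824 = (σ² + n·σ₀²)/(σ₀²σ²) = 783.4404/(155.2516·7.1824); posterior variance σₙ² = σ₀²σ²/(σ² + n·σ₀²) = 155.2516·7.1824/783.4404 = 1.423311.
Posterior SD = √σₙ² = √(155.2516·7.1824/783.4404) = 1.1930.

1.1930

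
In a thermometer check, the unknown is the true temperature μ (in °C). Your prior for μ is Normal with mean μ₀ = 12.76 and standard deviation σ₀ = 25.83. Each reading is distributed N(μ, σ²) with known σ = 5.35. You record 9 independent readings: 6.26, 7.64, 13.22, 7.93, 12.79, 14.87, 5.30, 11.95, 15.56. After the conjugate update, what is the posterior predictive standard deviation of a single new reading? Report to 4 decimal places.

5.6381

For Normal data with known variance σ², a Normal(μ₀, σ₀²) prior on μ is conjugate. Posterior precision = 1/σ₀² + n/σ²; posterior mean is the precision-weighted average of μ₀ and x̄.
σ₀² = 25.83² = 667.1889, σ² = 5.35² = 28.6225; σ² + n·σ₀² = 28.6225 + 9·667.1889 = 6033.3226.
Posterior precision = 1/σ₀² + n/σ² = 1/667.1889 + 9/28.6225 = (σ² + n·σ₀²)/(σ₀²σ²) = 6033.3226/(667.1889·28.6225); posterior variance σₙ² = σ₀²σ²/(σ² + n·σ₀²) = 667.1889·28.6225/6033.3226 = 3.165190.
Predictive variance for one new observation = σₙ² + σ² = 667.1889·28.6225/6033.3226 + 28.6225 = σ²·(σ₀² + 6033.3226)/6033.3226 = 28.6225·6700.5115/6033.3226 = 31.787690; SD = √(28.6225·6700.5115/6033.3226) = 5.6381.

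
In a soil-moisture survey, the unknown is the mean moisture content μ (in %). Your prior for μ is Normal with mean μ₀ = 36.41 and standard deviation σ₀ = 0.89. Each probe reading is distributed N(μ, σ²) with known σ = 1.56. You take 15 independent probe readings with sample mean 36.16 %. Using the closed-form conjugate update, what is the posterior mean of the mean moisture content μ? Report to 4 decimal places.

For Normal data with known variance σ², a Normal(μ₀, σ₀²) prior on μ is conjugate. Posterior precision = 1/σ₀² + n/σ²; posterior mean is the precision-weighted average of μ₀ and x̄.
n·x̄ = 15·36.16 = 542.4.
σ₀² = 0.89² = 0.7921, σ² = 1.56² = 2.4336; σ² + n·σ₀² = 2.4336 + 15·0.7921 = 14.3151.
Posterior mean = (μ₀/σ₀² + n·x̄/σ²)/(1/σ₀² + n/σ²) = (σ²·μ₀ + σ₀²·n·x̄)/(σ² + n·σ₀²) = (2.4336·36.41 + 0.7921·542.4)/14.3151 = 518.242416/14.3151 = 36.2025.

36.2025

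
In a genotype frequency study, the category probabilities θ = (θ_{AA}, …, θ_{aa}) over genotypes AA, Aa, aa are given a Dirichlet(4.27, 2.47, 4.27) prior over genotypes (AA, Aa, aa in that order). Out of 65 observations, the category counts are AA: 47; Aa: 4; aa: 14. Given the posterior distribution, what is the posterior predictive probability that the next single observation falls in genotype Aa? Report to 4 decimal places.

0.0851

The Dirichlet prior is conjugate to the Multinomial likelihood: each posterior αⱼ = prior αⱼ + observed count nⱼ.
Posterior concentration: (51.27, 6.47, 18.27), total = 76.01.
P(next = Aa | data) = α_{Aa}/Σα = 0.0851.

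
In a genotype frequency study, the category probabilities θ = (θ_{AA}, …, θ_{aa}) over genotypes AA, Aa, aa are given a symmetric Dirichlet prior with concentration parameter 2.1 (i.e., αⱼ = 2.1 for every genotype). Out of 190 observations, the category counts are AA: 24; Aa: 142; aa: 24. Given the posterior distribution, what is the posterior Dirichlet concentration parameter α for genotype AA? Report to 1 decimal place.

The Dirichlet prior is conjugate to the Multinomial likelihood: each posterior αⱼ = prior αⱼ + observed count nⱼ.
Posterior concentration: (26.1, 144.1, 26.1), total = 196.3.
α_{AA} = 2.1 + 24 = 26.1.

26.1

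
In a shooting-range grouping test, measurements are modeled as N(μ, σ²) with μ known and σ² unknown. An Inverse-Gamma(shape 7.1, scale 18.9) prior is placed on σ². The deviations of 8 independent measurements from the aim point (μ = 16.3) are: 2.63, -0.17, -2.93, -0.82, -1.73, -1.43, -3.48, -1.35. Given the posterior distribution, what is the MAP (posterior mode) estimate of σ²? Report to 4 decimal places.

3.0154

With known mean μ and an Inverse-Gamma(α, β) prior on σ², the Normal likelihood is conjugate: posterior is Inv-Gamma(α + n/2, β + Σ(xᵢ−μ)²/2).
Σ(xᵢ−μ)² = (2.63)² + (-0.17)² + (-2.93)² + (-0.82)² + (-1.73)² + (-1.43)² + (-3.48)² + (-1.35)² = 35.1738.
Posterior: Inv-Gamma(7.1 + 8/2, 18.9 + 35.1738/2) = Inv-Gamma(11.10, 36.48690).
Mode = β/(α+1) = 36.48690/12.10 = 3.0154.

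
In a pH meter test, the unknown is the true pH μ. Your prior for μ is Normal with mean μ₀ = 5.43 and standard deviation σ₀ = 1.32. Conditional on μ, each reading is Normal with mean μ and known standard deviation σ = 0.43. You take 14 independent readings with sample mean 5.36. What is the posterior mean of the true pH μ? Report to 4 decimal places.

For Normal data with known variance σ², a Normal(μ₀, σ₀²) prior on μ is conjugate. Posterior precision = 1/σ₀² + n/σ²; posterior mean is the precision-weighted average of μ₀ and x̄.
n·x̄ = 14·5.36 = 75.04.
σ₀² = 1.32² = 1.7424, σ² = 0.43² = 0.1849; σ² + n·σ₀² = 0.1849 + 14·1.7424 = 24.5785.
Posterior mean = (μ₀/σ₀² + n·x̄/σ²)/(1/σ₀² + n/σ²) = (σ²·μ₀ + σ₀²·n·x̄)/(σ² + n·σ₀²) = (0.1849·5.43 + 1.7424·75.04)/24.5785 = 131.753703/24.5785 = 5.3605.

5.3605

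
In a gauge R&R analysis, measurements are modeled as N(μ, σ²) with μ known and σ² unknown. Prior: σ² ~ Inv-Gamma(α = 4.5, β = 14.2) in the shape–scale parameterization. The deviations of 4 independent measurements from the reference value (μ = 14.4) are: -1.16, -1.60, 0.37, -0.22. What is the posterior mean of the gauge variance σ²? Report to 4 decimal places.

2.9537

With known mean μ and an Inverse-Gamma(α, β) prior on σ², the Normal likelihood is conjugate: posterior is Inv-Gamma(α + n/2, β + Σ(xᵢ−μ)²/2).
Σ(xᵢ−μ)² = (-1.16)² + (-1.60)² + (0.37)² + (-0.22)² = 4.0909.
Posterior: Inv-Gamma(4.5 + 4/2, 14.2 + 4.0909/2) = Inv-Gamma(6.50, 16.24545).
E[σ²|data] = β/(α−1) = 16.24545/5.50 = 2.9537.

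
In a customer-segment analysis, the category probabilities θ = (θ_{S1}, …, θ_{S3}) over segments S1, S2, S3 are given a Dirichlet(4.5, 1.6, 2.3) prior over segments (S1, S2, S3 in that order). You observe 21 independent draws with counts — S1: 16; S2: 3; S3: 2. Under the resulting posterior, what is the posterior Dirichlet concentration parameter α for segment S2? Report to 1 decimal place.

The Dirichlet prior is conjugate to the Multinomial likelihood: each posterior αⱼ = prior αⱼ + observed count nⱼ.
Posterior concentration: (20.5, 4.6, 4.3), total = 29.4.
α_{S2} = 1.6 + 3 = 4.6.

4.6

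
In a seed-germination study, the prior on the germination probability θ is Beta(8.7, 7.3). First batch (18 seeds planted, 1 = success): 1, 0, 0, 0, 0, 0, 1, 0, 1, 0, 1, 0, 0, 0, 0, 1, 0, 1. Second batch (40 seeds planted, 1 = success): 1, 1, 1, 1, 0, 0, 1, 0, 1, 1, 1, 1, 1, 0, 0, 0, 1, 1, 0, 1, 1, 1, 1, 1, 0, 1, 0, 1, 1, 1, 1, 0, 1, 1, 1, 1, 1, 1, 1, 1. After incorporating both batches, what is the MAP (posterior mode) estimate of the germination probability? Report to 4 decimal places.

0.6069

The Beta prior is conjugate to a Binomial/Bernoulli likelihood; the update adds successes to α and failures to β.
After batch 1: Beta(8.7+6, 7.3+12) = Beta(14.7, 19.3).
After batch 2: Beta(14.7+30, 19.3+10) = Beta(44.7, 29.3).
Mode of Beta(a,b) for a,b>1 is (a−1)/(a+b−2) = 43.7/72.0 = 0.6069.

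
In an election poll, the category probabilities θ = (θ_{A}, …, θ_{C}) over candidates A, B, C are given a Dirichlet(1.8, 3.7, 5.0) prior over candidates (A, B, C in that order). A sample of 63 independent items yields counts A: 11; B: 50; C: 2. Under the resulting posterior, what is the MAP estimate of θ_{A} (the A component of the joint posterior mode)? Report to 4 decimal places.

The Dirichlet prior is conjugate to the Multinomial likelihood: each posterior αⱼ = prior αⱼ + observed count nⱼ.
Posterior concentration: (12.8, 53.7, 7.0), total = 73.5.
Joint mode component: (α_{A}−1)/(Σα−K) = 11.8/70.5 = 0.1674.

0.1674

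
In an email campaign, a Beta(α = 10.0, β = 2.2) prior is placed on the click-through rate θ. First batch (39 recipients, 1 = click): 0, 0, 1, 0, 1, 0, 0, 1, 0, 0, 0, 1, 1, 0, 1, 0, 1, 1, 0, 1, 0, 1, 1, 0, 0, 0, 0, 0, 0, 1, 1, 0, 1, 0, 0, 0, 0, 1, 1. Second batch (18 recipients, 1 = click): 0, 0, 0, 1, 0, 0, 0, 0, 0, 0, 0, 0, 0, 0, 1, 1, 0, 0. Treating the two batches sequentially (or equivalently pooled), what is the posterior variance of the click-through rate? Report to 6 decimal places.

The Beta prior is conjugate to a Binomial/Bernoulli likelihood; the update adds successes to α and failures to β.
After batch 1: Beta(10.0+16, 2.2+23) = Beta(26.0, 25.2).
After batch 2: Beta(26.0+3, 25.2+15) = Beta(29.0, 40.2).
Var = αβ/((α+β)²(α+β+1)) = 29.0·40.2/(69.2²·70.2) = 0.003468.

0.003468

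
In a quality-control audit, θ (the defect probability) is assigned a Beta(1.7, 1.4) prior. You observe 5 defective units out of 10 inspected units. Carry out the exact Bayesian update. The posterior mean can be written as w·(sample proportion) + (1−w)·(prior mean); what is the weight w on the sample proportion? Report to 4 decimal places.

The Beta prior is conjugate to a Binomial/Bernoulli likelihood; the update adds successes to α and failures to β.
Posterior mean = (α₀+k)/(α₀+β₀+n) = [n/(α₀+β₀+n)]·(k/n) + [(α₀+β₀)/(α₀+β₀+n)]·α₀/(α₀+β₀), so only n and the prior enter the weight.
The weight on the data is w = n/(α₀+β₀+n) = 10/(1.7+1.4+10) = 10/13.1 = 0.7634.

0.7634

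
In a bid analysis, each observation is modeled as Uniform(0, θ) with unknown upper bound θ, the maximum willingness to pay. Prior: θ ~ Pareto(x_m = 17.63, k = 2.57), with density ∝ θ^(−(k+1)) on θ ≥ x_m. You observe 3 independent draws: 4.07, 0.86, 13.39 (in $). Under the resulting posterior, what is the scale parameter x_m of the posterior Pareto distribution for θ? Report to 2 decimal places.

17.63

A Pareto(scale x_m, shape k) prior on the upper bound θ of Uniform(0, θ) is conjugate: posterior is Pareto(max(x_m, max xᵢ), k + n).
Sample maximum = 13.39; prior scale x_m = 17.63 → posterior scale = max = 17.63.
Posterior shape = 2.57 + 3 = 5.57.
Posterior scale x_m = 17.63.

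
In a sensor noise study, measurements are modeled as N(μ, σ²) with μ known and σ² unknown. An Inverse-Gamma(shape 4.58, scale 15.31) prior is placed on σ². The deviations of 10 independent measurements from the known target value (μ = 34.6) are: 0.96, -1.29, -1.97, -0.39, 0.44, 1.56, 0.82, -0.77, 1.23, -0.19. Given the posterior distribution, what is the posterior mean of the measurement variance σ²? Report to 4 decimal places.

2.4872

With known mean μ and an Inverse-Gamma(α, β) prior on σ², the Normal likelihood is conjugate: posterior is Inv-Gamma(α + n/2, β + Σ(xᵢ−μ)²/2).
Σ(xᵢ−μ)² = (0.96)² + (-1.29)² + (-1.97)² + (-0.39)² + (0.44)² + (1.56)² + (0.82)² + (-0.77)² + (1.23)² + (-0.19)² = 12.0602.
Posterior: Inv-Gamma(4.58 + 10/2, 15.31 + 12.0602/2) = Inv-Gamma(9.58, 21.34010).
E[σ²|data] = β/(α−1) = 21.34010/8.58 = 2.4872.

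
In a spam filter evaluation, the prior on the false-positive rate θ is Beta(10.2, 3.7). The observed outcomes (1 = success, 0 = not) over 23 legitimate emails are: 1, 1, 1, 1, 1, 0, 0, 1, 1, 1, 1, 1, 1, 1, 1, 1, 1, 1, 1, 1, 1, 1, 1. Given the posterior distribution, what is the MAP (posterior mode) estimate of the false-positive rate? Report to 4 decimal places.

0.8653

The Beta prior is conjugate to a Binomial/Bernoulli likelihood; the update adds successes to α and failures to β.
Posterior: Beta(α+k, β+n−k) = Beta(10.2+21, 3.7+2) = Beta(31.2, 5.7).
Mode of Beta(a,b) for a,b>1 is (a−1)/(a+b−2) = 30.2/34.9 = 0.8653.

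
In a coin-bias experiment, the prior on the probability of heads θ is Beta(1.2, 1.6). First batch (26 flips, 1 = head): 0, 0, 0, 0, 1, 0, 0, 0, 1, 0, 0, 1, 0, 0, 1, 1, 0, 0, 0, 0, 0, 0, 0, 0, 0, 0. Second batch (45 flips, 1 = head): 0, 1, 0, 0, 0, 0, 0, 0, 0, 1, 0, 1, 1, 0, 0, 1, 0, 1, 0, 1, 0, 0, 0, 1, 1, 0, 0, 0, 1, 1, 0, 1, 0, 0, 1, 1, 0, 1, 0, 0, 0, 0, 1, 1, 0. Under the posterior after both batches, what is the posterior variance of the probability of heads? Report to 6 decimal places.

0.002882

The Beta prior is conjugate to a Binomial/Bernoulli likelihood; the update adds successes to α and failures to β.
After batch 1: Beta(1.2+5, 1.6+21) = Beta(6.2, 22.6).
After batch 2: Beta(6.2+17, 22.6+28) = Beta(23.2, 50.6).
Var = αβ/((α+β)²(α+β+1)) = 23.2·50.6/(73.8²·74.8) = 0.002882.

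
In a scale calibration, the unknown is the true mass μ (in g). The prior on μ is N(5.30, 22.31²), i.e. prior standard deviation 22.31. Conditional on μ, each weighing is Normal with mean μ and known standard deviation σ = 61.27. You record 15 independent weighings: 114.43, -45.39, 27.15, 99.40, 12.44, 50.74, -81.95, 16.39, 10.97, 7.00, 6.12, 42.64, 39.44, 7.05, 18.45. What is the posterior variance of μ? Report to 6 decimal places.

166.532859

For Normal data with known variance σ², a Normal(μ₀, σ₀²) prior on μ is conjugate. Posterior precision = 1/σ₀² + n/σ²; posterior mean is the precision-weighted average of μ₀ and x̄.
σ₀² = 22.31² = 497.7361, σ² = 61.27² = 3754.0129; σ² + n·σ₀² = 3754.0129 + 15·497.7361 = 11220.0544.
Posterior precision = 1/σ₀² + n/σ² = 1/497.7361 + 15/3754.0129 = (σ² + n·σ₀²)/(σ₀²σ²) = 11220.0544/(497.7361·3754.0129); posterior variance σₙ² = σ₀²σ²/(σ² + n·σ₀²) = 497.7361·3754.0129/11220.0544 = 166.532859.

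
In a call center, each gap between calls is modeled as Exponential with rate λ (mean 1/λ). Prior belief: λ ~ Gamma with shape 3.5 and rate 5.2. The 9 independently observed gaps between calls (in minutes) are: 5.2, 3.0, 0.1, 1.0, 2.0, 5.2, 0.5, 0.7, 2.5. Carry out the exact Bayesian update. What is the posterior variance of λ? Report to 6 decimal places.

0.019375

With a Gamma(shape α, rate β) prior on the exponential rate λ, the posterior after n observations with total T = Σxᵢ is Gamma(α+n, β+T).
Sum of observations T = 20.2 minutes; n = 9.
Posterior: Gamma(3.5+9, 5.2+20.2) = Gamma(12.5, 25.4).
Var = α/β² = 0.019375.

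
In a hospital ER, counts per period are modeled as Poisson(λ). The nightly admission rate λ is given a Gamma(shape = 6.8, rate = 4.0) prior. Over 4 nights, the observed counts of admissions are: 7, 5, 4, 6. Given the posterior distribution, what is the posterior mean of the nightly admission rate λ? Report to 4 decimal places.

With a Gamma(shape α, rate β) prior, the Poisson likelihood is conjugate: the posterior is Gamma(α + ΣXᵢ, β + n).
Sum of counts S = 22 over n = 4 nights.
Posterior: Gamma(α+S, β+n) = Gamma(6.8+22, 4.0+4) = Gamma(28.8, 8.0).
Posterior mean = α/β = 28.8/8.0 = 3.6000.

3.6000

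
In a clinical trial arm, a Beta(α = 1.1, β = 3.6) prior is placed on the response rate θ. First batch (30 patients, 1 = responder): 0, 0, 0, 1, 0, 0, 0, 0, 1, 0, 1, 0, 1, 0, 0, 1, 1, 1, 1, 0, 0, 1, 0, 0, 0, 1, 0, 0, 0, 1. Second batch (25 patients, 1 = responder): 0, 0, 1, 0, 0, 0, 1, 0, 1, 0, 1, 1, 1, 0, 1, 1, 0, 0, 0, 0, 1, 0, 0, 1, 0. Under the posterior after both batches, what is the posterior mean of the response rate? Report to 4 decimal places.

The Beta prior is conjugate to a Binomial/Bernoulli likelihood; the update adds successes to α and failures to β.
After batch 1: Beta(1.1+11, 3.6+19) = Beta(12.1, 22.6).
After batch 2: Beta(12.1+10, 22.6+15) = Beta(22.1, 37.6).
Posterior mean = α/(α+β) = 22.1/59.7 = 0.3702.

0.3702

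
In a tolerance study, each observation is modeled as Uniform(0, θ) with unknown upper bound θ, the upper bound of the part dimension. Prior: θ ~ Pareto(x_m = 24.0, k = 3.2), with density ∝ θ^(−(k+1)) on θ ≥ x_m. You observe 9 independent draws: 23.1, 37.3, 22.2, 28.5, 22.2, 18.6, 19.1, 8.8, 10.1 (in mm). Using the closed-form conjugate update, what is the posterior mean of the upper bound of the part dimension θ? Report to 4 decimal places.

A Pareto(scale x_m, shape k) prior on the upper bound θ of Uniform(0, θ) is conjugate: posterior is Pareto(max(x_m, max xᵢ), k + n).
Sample maximum = 37.3; prior scale x_m = 24.0 → posterior scale = max = 37.3.
Posterior shape = 3.2 + 9 = 12.2.
E[θ|data] = k·x_m/(k−1) = 12.2·37.3/11.2 = 40.6304.

40.6304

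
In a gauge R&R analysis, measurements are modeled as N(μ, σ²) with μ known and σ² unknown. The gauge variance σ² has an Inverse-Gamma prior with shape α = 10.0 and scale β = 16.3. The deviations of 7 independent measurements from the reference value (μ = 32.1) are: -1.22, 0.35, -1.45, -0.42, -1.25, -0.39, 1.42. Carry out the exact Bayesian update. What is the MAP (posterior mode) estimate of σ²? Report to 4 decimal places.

1.3869

With known mean μ and an Inverse-Gamma(α, β) prior on σ², the Normal likelihood is conjugate: posterior is Inv-Gamma(α + n/2, β + Σ(xᵢ−μ)²/2).
Σ(xᵢ−μ)² = (-1.22)² + (0.35)² + (-1.45)² + (-0.42)² + (-1.25)² + (-0.39)² + (1.42)² = 7.6208.
Posterior: Inv-Gamma(10.0 + 7/2, 16.3 + 7.6208/2) = Inv-Gamma(13.50, 20.11040).
Mode = β/(α+1) = 20.11040/14.50 = 1.3869.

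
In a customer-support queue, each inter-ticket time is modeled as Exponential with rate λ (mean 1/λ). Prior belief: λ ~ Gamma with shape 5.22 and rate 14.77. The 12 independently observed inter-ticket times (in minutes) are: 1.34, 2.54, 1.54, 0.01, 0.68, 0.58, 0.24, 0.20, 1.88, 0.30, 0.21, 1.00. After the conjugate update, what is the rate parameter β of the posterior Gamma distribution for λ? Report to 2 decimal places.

With a Gamma(shape α, rate β) prior on the exponential rate λ, the posterior after n observations with total T = Σxᵢ is Gamma(α+n, β+T).
Sum of observations T = 10.52 minutes; n = 12.
Posterior: Gamma(5.22+12, 14.77+10.52) = Gamma(17.22, 25.29).
Posterior β = 25.29.

25.29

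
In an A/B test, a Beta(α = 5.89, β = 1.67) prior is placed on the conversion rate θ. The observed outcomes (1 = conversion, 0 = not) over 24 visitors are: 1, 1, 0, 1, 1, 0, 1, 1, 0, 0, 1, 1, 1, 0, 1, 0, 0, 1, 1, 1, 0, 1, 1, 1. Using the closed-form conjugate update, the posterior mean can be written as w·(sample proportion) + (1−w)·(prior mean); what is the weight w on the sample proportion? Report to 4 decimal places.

The Beta prior is conjugate to a Binomial/Bernoulli likelihood; the update adds successes to α and failures to β.
Posterior mean = (α₀+k)/(α₀+β₀+n) = [n/(α₀+β₀+n)]·(k/n) + [(α₀+β₀)/(α₀+β₀+n)]·α₀/(α₀+β₀), so only n and the prior enter the weight.
The weight on the data is w = n/(α₀+β₀+n) = 24/(5.89+1.67+24) = 24/31.56 = 0.7605.

0.7605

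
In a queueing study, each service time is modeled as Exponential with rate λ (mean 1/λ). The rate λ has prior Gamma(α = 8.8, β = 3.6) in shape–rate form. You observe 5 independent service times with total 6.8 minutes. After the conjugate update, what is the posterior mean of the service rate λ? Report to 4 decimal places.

1.3269

With a Gamma(shape α, rate β) prior on the exponential rate λ, the posterior after n observations with total T = Σxᵢ is Gamma(α+n, β+T).
Posterior: Gamma(8.8+5, 3.6+6.8) = Gamma(13.8, 10.4).
Posterior mean of λ = α/β = 13.8/10.4 = 1.3269.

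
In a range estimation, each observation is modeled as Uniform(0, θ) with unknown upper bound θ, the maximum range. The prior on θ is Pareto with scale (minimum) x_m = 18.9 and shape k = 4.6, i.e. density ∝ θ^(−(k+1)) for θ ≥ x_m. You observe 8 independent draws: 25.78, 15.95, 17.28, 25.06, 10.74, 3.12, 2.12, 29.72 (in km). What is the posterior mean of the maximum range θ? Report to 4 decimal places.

A Pareto(scale x_m, shape k) prior on the upper bound θ of Uniform(0, θ) is conjugate: posterior is Pareto(max(x_m, max xᵢ), k + n).
Sample maximum = 29.72; prior scale x_m = 18.9 → posterior scale = max = 29.72.
Posterior shape = 4.6 + 8 = 12.6.
E[θ|data] = k·x_m/(k−1) = 12.6·29.72/11.6 = 32.2821.

32.2821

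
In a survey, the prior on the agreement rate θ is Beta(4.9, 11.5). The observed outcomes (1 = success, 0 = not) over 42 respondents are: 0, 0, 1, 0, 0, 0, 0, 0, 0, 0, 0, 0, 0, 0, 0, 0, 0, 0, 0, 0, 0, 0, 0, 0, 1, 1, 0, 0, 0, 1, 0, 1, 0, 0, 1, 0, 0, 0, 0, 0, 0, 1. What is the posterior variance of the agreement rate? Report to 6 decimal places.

The Beta prior is conjugate to a Binomial/Bernoulli likelihood; the update adds successes to α and failures to β.
Posterior: Beta(α+k, β+n−k) = Beta(4.9+7, 11.5+35) = Beta(11.9, 46.5).
Var = αβ/((α+β)²(α+β+1)) = 11.9·46.5/(58.4²·59.4) = 0.002731.

0.002731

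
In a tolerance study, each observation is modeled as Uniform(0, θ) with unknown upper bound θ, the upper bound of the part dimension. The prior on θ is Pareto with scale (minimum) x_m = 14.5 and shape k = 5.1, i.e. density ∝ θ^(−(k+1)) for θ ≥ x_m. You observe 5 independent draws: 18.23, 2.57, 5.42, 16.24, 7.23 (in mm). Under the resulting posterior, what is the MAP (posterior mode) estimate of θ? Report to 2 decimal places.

18.23

A Pareto(scale x_m, shape k) prior on the upper bound θ of Uniform(0, θ) is conjugate: posterior is Pareto(max(x_m, max xᵢ), k + n).
Sample maximum = 18.23; prior scale x_m = 14.5 → posterior scale = max = 18.23.
Posterior shape = 5.1 + 5 = 10.1.
The Pareto density is decreasing on [x_m, ∞), so the mode is x_m = 18.23.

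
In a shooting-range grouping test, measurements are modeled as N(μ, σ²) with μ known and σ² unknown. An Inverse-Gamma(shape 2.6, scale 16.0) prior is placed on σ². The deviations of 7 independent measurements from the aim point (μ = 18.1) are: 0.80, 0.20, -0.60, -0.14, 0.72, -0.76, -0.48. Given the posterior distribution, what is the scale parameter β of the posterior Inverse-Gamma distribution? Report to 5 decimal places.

With known mean μ and an Inverse-Gamma(α, β) prior on σ², the Normal likelihood is conjugate: posterior is Inv-Gamma(α + n/2, β + Σ(xᵢ−μ)²/2).
Σ(xᵢ−μ)² = (0.80)² + (0.20)² + (-0.60)² + (-0.14)² + (0.72)² + (-0.76)² + (-0.48)² = 2.3860.
Posterior: Inv-Gamma(2.6 + 7/2, 16.0 + 2.3860/2) = Inv-Gamma(6.10, 17.19300).
Posterior β = 17.19300.

17.19300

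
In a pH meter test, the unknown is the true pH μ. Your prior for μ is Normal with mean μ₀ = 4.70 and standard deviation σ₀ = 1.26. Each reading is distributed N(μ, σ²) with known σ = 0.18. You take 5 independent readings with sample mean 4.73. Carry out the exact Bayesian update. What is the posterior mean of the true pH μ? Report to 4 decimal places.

4.7299

For Normal data with known variance σ², a Normal(μ₀, σ₀²) prior on μ is conjugate. Posterior precision = 1/σ₀² + n/σ²; posterior mean is the precision-weighted average of μ₀ and x̄.
n·x̄ = 5·4.73 = 23.65.
σ₀² = 1.26² = 1.5876, σ² = 0.18² = 0.0324; σ² + n·σ₀² = 0.0324 + 5·1.5876 = 7.9704.
Posterior mean = (μ₀/σ₀² + n·x̄/σ²)/(1/σ₀² + n/σ²) = (σ²·μ₀ + σ₀²·n·x̄)/(σ² + n·σ₀²) = (0.0324·4.70 + 1.5876·23.65)/7.9704 = 37.69902/7.9704 = 4.7299.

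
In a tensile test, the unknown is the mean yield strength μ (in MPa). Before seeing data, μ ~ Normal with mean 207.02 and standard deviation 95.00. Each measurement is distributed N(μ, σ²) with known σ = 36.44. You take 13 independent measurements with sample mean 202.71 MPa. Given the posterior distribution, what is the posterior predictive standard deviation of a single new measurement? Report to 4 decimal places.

For Normal data with known variance σ², a Normal(μ₀, σ₀²) prior on μ is conjugate. Posterior precision = 1/σ₀² + n/σ²; posterior mean is the precision-weighted average of μ₀ and x̄.
σ₀² = 95.00² = 9025, σ² = 36.44² = 1327.8736; σ² + n·σ₀² = 1327.8736 + 13·9025 = 118652.8736.
Posterior precision = 1/σ₀² + n/σ² = 1/9025 + 13/1327.8736 = (σ² + n·σ₀²)/(σ₀²σ²) = 118652.8736/(9025·1327.8736); posterior variance σₙ² = σ₀²σ²/(σ² + n·σ₀²) = 9025·1327.8736/118652.8736 = 101.001003.
Predictive variance for one new observation = σₙ² + σ² = 9025·1327.8736/118652.8736 + 1327.8736 = σ²·(σ₀² + 118652.8736)/118652.8736 = 1327.8736·127677.8736/118652.8736 = 1428.874603; SD = √(1327.8736·127677.8736/118652.8736) = 37.8005.

37.8005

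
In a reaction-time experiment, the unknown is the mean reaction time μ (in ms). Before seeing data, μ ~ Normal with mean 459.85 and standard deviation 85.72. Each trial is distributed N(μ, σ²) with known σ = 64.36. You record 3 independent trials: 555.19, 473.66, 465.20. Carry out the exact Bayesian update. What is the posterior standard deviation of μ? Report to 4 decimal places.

For Normal data with known variance σ², a Normal(μ₀, σ₀²) prior on μ is conjugate. Posterior precision = 1/σ₀² + n/σ²; posterior mean is the precision-weighted average of μ₀ and x̄.
σ₀² = 85.72² = 7347.9184, σ² = 64.36² = 4142.2096; σ² + n·σ₀² = 4142.2096 + 3·7347.9184 = 26185.9648.
Posterior precision = 1/σ₀² + n/σ² = 1/7347.9184 + 3/4142.2096 = (σ² + n·σ₀²)/(σ₀²σ²) = 26185.9648/(7347.9184·4142.2096); posterior variance σₙ² = σ₀²σ²/(σ² + n·σ₀²) = 7347.9184·4142.2096/26185.9648 = 1162.325634.
Posterior SD = √σₙ² = √(7347.9184·4142.2096/26185.9648) = 34.0929.

34.0929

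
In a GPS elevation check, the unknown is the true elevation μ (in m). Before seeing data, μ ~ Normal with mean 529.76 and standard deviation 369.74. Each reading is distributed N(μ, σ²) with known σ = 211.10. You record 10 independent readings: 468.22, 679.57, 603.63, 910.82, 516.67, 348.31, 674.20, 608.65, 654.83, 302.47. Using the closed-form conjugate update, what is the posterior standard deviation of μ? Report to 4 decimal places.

For Normal data with known variance σ², a Normal(μ₀, σ₀²) prior on μ is conjugate. Posterior precision = 1/σ₀² + n/σ²; posterior mean is the precision-weighted average of μ₀ and x̄.
σ₀² = 369.74² = 136707.6676, σ² = 211.10² = 44563.21; σ² + n·σ₀² = 44563.21 + 10·136707.6676 = 1411639.886.
Posterior precision = 1/σ₀² + n/σ² = 1/136707.6676 + 10/44563.21 = (σ² + n·σ₀²)/(σ₀²σ²) = 1411639.886/(136707.6676·44563.21); posterior variance σₙ² = σ₀²σ²/(σ² + n·σ₀²) = 136707.6676·44563.21/1411639.886 = 4315.642084.
Posterior SD = √σₙ² = √(136707.6676·44563.21/1411639.886) = 65.6935.

65.6935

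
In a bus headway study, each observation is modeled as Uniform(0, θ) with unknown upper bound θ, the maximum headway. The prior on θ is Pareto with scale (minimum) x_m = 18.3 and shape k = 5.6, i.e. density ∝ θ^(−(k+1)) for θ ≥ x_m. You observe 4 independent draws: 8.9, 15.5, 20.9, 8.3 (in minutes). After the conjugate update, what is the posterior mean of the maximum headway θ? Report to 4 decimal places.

23.3302

A Pareto(scale x_m, shape k) prior on the upper bound θ of Uniform(0, θ) is conjugate: posterior is Pareto(max(x_m, max xᵢ), k + n).
Sample maximum = 20.9; prior scale x_m = 18.3 → posterior scale = max = 20.9.
Posterior shape = 5.6 + 4 = 9.6.
E[θ|data] = k·x_m/(k−1) = 9.6·20.9/8.6 = 23.3302.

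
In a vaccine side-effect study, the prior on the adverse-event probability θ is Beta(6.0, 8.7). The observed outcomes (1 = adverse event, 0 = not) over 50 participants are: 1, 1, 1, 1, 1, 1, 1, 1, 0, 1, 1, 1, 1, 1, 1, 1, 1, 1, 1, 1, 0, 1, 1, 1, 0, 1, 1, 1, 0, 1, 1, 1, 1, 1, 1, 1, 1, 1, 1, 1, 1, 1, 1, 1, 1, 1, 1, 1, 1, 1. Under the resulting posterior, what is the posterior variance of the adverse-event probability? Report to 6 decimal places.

0.002401

The Beta prior is conjugate to a Binomial/Bernoulli likelihood; the update adds successes to α and failures to β.
Posterior: Beta(α+k, β+n−k) = Beta(6.0+46, 8.7+4) = Beta(52.0, 12.7).
Var = αβ/((α+β)²(α+β+1)) = 52.0·12.7/(64.7²·65.7) = 0.002401.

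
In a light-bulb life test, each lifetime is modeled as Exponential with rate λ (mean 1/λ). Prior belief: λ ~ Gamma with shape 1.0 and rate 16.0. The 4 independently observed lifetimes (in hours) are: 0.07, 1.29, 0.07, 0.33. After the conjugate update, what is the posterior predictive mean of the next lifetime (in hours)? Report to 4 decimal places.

4.4400

With a Gamma(shape α, rate β) prior on the exponential rate λ, the posterior after n observations with total T = Σxᵢ is Gamma(α+n, β+T).
Sum of observations T = 1.76 hours; n = 4.
Posterior: Gamma(1.0+4, 16.0+1.76) = Gamma(5.0, 17.76).
The predictive distribution for the next observation is Lomax; its mean is β/(α−1) = 17.76/4.0 = 4.4400.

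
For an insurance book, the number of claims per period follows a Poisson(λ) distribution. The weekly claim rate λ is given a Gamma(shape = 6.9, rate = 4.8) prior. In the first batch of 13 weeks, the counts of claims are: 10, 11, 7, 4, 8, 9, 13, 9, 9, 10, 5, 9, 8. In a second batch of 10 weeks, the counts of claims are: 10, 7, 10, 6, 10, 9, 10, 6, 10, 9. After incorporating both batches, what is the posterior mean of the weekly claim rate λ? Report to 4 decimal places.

With a Gamma(shape α, rate β) prior, the Poisson likelihood is conjugate: the posterior is Gamma(α + ΣXᵢ, β + n).
Batch 1: sum of counts S = 112 over n = 13 weeks.
After batch 1: Gamma(α+S, β+n) = Gamma(6.9+112, 4.8+13) = Gamma(118.9, 17.8).
Batch 2: sum of counts S = 87 over n = 10 weeks.
After batch 2: Gamma(α+S, β+n) = Gamma(118.9+87, 17.8+10) = Gamma(205.9, 27.8).
Posterior mean = α/β = 205.9/27.8 = 7.4065.

7.4065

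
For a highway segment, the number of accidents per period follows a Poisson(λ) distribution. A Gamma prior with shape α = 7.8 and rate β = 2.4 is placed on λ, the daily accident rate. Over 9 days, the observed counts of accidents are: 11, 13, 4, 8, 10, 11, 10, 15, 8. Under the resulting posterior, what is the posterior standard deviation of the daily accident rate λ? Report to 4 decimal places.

0.8675

With a Gamma(shape α, rate β) prior, the Poisson likelihood is conjugate: the posterior is Gamma(α + ΣXᵢ, β + n).
Sum of counts S = 90 over n = 9 days.
Posterior: Gamma(α+S, β+n) = Gamma(7.8+90, 2.4+9) = Gamma(97.8, 11.4).
SD = √α/β = √97.8/11.4 = 0.8675.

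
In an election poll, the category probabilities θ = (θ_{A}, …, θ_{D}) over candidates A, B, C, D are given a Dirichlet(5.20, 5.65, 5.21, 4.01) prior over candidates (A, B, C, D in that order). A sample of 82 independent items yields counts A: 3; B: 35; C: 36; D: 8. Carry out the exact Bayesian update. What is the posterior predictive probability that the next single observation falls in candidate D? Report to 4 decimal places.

The Dirichlet prior is conjugate to the Multinomial likelihood: each posterior αⱼ = prior αⱼ + observed count nⱼ.
Posterior concentration: (8.20, 40.65, 41.21, 12.01), total = 102.07.
P(next = D | data) = α_{D}/Σα = 0.1177.

0.1177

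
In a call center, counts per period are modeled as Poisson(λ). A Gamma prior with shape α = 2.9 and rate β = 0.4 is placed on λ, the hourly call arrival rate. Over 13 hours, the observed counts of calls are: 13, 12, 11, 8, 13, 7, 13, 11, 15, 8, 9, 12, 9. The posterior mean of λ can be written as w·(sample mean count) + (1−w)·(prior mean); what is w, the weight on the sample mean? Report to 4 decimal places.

With a Gamma(shape α, rate β) prior, the Poisson likelihood is conjugate: the posterior is Gamma(α + ΣXᵢ, β + n).
Posterior mean = (α₀+S)/(β₀+n) = [n/(β₀+n)]·(S/n) + [β₀/(β₀+n)]·(α₀/β₀), so only n and β₀ enter the weight.
Weight on data w = n/(β₀+n) = 13/(0.4+13) = 13/13.4 = 0.9701.

0.9701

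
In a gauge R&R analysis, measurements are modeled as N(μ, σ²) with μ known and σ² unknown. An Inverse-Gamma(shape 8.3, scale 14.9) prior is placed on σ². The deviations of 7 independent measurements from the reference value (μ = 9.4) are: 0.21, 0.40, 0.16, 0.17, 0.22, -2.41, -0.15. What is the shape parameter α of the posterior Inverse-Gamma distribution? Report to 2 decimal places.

With known mean μ and an Inverse-Gamma(α, β) prior on σ², the Normal likelihood is conjugate: posterior is Inv-Gamma(α + n/2, β + Σ(xᵢ−μ)²/2).
Σ(xᵢ−μ)² = (0.21)² + (0.40)² + (0.16)² + (0.17)² + (0.22)² + (-2.41)² + (-0.15)² = 6.1376.
Posterior: Inv-Gamma(8.3 + 7/2, 14.9 + 6.1376/2) = Inv-Gamma(11.80, 17.96880).
Posterior α = 11.80.

11.80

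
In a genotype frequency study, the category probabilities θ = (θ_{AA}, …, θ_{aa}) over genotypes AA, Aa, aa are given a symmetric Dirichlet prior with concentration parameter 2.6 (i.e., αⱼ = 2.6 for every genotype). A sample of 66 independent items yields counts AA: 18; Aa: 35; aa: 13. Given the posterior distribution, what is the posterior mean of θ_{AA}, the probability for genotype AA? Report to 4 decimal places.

0.2791

The Dirichlet prior is conjugate to the Multinomial likelihood: each posterior αⱼ = prior αⱼ + observed count nⱼ.
Posterior concentration: (20.6, 37.6, 15.6), total = 73.8.
E[θ_{AA}|data] = α_{AA}/Σα = 20.6/73.8 = 0.2791.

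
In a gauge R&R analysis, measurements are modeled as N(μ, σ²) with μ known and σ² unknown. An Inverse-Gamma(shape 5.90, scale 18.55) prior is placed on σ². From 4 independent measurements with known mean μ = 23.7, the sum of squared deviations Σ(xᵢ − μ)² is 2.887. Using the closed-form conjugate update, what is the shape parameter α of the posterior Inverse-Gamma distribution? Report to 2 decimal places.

With known mean μ and an Inverse-Gamma(α, β) prior on σ², the Normal likelihood is conjugate: posterior is Inv-Gamma(α + n/2, β + Σ(xᵢ−μ)²/2).
Posterior: Inv-Gamma(5.90 + 4/2, 18.55 + 2.887/2) = Inv-Gamma(7.90, 19.9935).
Posterior α = 7.90.

7.90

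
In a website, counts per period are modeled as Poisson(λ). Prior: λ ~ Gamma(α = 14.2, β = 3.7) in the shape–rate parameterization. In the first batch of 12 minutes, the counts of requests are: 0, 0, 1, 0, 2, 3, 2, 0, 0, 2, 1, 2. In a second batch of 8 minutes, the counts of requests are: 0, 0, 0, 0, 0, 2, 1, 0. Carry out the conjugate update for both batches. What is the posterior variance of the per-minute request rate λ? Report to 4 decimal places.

0.0538

With a Gamma(shape α, rate β) prior, the Poisson likelihood is conjugate: the posterior is Gamma(α + ΣXᵢ, β + n).
Batch 1: sum of counts S = 13 over n = 12 minutes.
After batch 1: Gamma(α+S, β+n) = Gamma(14.2+13, 3.7+12) = Gamma(27.2, 15.7).
Batch 2: sum of counts S = 3 over n = 8 minutes.
After batch 2: Gamma(α+S, β+n) = Gamma(27.2+3, 15.7+8) = Gamma(30.2, 23.7).
Var = α/β² = 30.2/23.7² = 0.0538.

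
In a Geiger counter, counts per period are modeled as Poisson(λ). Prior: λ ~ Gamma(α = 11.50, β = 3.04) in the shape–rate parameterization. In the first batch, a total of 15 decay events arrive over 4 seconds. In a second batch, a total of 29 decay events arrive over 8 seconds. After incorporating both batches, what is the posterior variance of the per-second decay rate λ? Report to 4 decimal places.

With a Gamma(shape α, rate β) prior, the Poisson likelihood is conjugate: the posterior is Gamma(α + ΣXᵢ, β + n).
After batch 1: Gamma(α+S, β+n) = Gamma(11.50+15, 3.04+4) = Gamma(26.50, 7.04).
After batch 2: Gamma(α+S, β+n) = Gamma(26.50+29, 7.04+8) = Gamma(55.50, 15.04).
Var = α/β² = 55.50/15.04² = 0.2454.

0.2454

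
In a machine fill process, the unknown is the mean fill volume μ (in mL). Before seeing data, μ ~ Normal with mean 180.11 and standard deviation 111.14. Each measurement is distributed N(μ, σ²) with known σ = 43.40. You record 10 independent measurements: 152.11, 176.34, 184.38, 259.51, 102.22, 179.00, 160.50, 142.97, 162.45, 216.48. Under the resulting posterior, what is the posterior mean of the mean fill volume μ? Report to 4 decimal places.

For Normal data with known variance σ², a Normal(μ₀, σ₀²) prior on μ is conjugate. Posterior precision = 1/σ₀² + n/σ²; posterior mean is the precision-weighted average of μ₀ and x̄.
Σxᵢ = 152.11 + 176.34 + 184.38 + 259.51 + 102.22 + 179.00 + 160.50 + 142.97 + 162.45 + 216.48 = 1735.96, so n·x̄ = 1735.96.
σ₀² = 111.14² = 12352.0996, σ² = 43.40² = 1883.56; σ² + n·σ₀² = 1883.56 + 10·12352.0996 = 125404.556.
Posterior mean = (μ₀/σ₀² + n·x̄/σ²)/(1/σ₀² + n/σ²) = (σ²·μ₀ + σ₀²·n·x̄)/(σ² + n·σ₀²) = (1883.56·180.11 + 12352.0996·1735.96)/125404.556 = 21781998.813216/125404.556 = 173.6938.

173.6938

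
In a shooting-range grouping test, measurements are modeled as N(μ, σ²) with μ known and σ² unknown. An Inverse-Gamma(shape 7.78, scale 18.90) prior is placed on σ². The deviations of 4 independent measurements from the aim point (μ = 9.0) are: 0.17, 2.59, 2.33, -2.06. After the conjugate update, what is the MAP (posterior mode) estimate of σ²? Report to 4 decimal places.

With known mean μ and an Inverse-Gamma(α, β) prior on σ², the Normal likelihood is conjugate: posterior is Inv-Gamma(α + n/2, β + Σ(xᵢ−μ)²/2).
Σ(xᵢ−μ)² = (0.17)² + (2.59)² + (2.33)² + (-2.06)² = 16.4095.
Posterior: Inv-Gamma(7.78 + 4/2, 18.90 + 16.4095/2) = Inv-Gamma(9.78, 27.10475).
Mode = β/(α+1) = 27.10475/10.78 = 2.5144.

2.5144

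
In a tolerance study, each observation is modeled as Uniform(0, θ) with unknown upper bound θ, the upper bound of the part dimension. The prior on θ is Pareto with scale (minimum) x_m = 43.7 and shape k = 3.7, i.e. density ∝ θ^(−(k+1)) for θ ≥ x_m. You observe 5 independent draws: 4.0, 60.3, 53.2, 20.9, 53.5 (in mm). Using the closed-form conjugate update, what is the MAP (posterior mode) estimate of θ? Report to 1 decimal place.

A Pareto(scale x_m, shape k) prior on the upper bound θ of Uniform(0, θ) is conjugate: posterior is Pareto(max(x_m, max xᵢ), k + n).
Sample maximum = 60.3; prior scale x_m = 43.7 → posterior scale = max = 60.3.
Posterior shape = 3.7 + 5 = 8.7.
The Pareto density is decreasing on [x_m, ∞), so the mode is x_m = 60.3.

60.3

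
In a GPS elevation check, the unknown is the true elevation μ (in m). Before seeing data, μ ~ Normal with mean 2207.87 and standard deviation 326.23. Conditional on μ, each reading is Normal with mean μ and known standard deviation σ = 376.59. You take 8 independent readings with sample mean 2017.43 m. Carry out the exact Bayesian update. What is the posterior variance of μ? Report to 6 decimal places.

15196.247130

For Normal data with known variance σ², a Normal(μ₀, σ₀²) prior on μ is conjugate. Posterior precision = 1/σ₀² + n/σ²; posterior mean is the precision-weighted average of μ₀ and x̄.
σ₀² = 326.23² = 106426.0129, σ² = 376.59² = 141820.0281; σ² + n·σ₀² = 141820.0281 + 8·106426.0129 = 993228.1313.
Posterior precision = 1/σ₀² + n/σ² = 1/106426.0129 + 8/141820.0281 = (σ² + n·σ₀²)/(σ₀²σ²) = 993228.1313/(106426.0129·141820.0281); posterior variance σₙ² = σ₀²σ²/(σ² + n·σ₀²) = 106426.0129·141820.0281/993228.1313 = 15196.247130.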